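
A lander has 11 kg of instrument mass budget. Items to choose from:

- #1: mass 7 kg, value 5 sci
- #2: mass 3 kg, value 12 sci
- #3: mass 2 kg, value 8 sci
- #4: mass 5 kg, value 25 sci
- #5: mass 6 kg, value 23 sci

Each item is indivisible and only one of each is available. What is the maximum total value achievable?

This is a 0/1 knapsack; check combinations near the capacity.
- #4+#5: mass 5+6=11, value 25+23=48
- #2+#3+#4: mass 3+2+5=10, value 12+8+25=45
- #2+#3+#5: mass 3+2+6=11, value 12+8+23=43
- #2+#4: mass 3+5=8, value 12+25=37
Best: 48 sci.

48 sci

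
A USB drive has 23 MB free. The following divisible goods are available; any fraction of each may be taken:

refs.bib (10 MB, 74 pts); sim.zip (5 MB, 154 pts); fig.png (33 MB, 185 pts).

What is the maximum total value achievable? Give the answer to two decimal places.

272.85

Take in order of value per unit:
- sim.zip (154/5 per unit): all 5 → value 154, running total 154.00
- refs.bib (74/10 per unit): all 10 → value 74, running total 228.00
- fig.png (185/33 per unit): 8 of 33 → value 8×185/33 = 44.8485, running total 272.85
Total 272.85.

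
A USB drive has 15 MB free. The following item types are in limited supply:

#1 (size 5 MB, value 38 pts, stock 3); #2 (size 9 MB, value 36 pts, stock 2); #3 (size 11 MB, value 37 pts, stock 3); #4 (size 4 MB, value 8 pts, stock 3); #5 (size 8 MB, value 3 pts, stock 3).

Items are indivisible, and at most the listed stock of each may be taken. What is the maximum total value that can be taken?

114 pts

Best selections within size 15 and stock limits:
- 3×#1: size 15, value 114
- 2×#1 + 1×#4: size 14, value 84
- 2×#1: size 10, value 76
- 1×#1 + 1×#2: size 14, value 74
Best: 114 pts.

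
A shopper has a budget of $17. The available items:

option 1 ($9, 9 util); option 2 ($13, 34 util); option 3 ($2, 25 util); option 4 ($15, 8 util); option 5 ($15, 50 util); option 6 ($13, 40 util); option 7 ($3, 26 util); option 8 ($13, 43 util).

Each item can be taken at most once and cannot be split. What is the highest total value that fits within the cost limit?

Check high-value combinations within $17:
- option 3+option 5: cost 2+15=17, value 25+50=75
- option 7+option 8: cost 3+13=16, value 26+43=69
- option 3+option 8: cost 2+13=15, value 25+43=68
- option 6+option 7: cost 13+3=16, value 40+26=66
- option 3+option 6: cost 2+13=15, value 25+40=65
Best: 75 util.

75 util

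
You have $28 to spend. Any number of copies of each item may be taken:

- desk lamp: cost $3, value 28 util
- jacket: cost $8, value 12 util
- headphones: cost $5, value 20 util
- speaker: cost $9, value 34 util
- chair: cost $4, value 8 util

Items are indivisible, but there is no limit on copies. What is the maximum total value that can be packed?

Best value-per-unit is desk lamp at 28/3, and filling with it alone uses cost 9×3=27. No mix of the others beats 9×28 = 252.

252 util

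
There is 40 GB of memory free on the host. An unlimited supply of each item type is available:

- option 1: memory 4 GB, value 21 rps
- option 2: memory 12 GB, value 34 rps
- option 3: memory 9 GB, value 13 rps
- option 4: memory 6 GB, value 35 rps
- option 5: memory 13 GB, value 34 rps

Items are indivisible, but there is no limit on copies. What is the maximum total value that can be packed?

Best value-per-unit is option 4 at 35/6; filling with it alone gives 6×35 = 210.
Optimal mix: 1×option 1 + 6×option 4 → memory 40, value 231.

231 rps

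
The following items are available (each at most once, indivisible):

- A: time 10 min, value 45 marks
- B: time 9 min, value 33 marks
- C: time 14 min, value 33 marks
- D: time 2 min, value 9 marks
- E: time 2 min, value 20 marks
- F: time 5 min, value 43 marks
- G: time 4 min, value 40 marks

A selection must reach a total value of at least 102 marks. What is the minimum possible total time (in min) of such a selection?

11

Subsets with value ≥ 102, sorted by total time:
- E+F+G: time 11, value 103
- D+E+F+G: time 13, value 112
- A+E+G: time 16, value 105
- A+E+F: time 17, value 108
Minimum time: 11 min.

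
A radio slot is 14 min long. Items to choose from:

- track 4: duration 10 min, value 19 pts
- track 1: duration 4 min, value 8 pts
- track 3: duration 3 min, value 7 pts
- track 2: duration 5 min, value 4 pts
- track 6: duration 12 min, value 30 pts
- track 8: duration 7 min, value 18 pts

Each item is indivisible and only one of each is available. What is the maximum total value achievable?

This is a 0/1 knapsack; check combinations near the capacity.
- track 1+track 3+track 8: duration 4+3+7=14, value 8+7+18=33
- track 6: duration 12, value 30
- track 4+track 1: duration 10+4=14, value 19+8=27
Best: 33 pts.

33 pts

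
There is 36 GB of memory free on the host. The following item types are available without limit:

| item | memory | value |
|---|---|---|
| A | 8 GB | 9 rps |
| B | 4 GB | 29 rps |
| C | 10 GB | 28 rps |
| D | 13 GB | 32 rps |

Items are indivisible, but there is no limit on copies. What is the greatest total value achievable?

261 rps

Best value-per-unit is B at 29/4, and filling with it alone uses memory 9×4=36. No mix of the others beats 9×29 = 261.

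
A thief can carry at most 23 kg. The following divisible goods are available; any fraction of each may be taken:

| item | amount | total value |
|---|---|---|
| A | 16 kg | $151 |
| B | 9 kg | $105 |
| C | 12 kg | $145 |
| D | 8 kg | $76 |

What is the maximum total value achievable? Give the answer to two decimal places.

269.00

Take in order of value per unit:
- C (145/12 per unit): all 12 → value 145, running total 145.00
- B (105/9 per unit): all 9 → value 105, running total 250.00
- D (76/8 per unit): 2 of 8 → value 2×76/8 = 19.0000, running total 269.00
Total 269.00.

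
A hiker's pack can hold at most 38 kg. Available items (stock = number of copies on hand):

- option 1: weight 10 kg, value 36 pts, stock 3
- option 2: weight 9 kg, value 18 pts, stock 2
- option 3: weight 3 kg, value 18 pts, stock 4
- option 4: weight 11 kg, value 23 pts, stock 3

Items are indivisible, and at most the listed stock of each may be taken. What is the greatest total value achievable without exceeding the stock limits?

Best selections within weight 38 and stock limits:
- 2×option 1 + 4×option 3: weight 32, value 144
- 3×option 1 + 2×option 3: weight 36, value 144
- 2×option 1 + 1×option 2 + 3×option 3: weight 38, value 144
- 1×option 1 + 4×option 3 + 1×option 4: weight 33, value 131
Best: 144 pts.

144 pts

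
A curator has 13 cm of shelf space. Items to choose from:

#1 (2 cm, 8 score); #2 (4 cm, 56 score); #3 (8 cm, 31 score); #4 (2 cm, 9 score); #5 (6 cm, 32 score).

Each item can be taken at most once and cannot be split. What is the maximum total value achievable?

97 score

This is a 0/1 knapsack; check combinations near the capacity.
- #2+#4+#5: length 4+2+6=12, value 56+9+32=97
- #1+#2+#5: length 2+4+6=12, value 8+56+32=96
- #2+#5: length 4+6=10, value 56+32=88
- #2+#3: length 4+8=12, value 56+31=87
Best: 97 score.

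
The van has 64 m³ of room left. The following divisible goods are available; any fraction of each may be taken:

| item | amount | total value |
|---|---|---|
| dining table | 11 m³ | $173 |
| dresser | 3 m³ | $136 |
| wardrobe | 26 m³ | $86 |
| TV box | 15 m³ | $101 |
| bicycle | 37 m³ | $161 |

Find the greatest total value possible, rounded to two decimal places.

562.30

Take in order of value per unit:
- dresser (136/3 per unit): all 3 → value 136, running total 136.00
- dining table (173/11 per unit): all 11 → value 173, running total 309.00
- TV box (101/15 per unit): all 15 → value 101, running total 410.00
- bicycle (161/37 per unit): 35 of 37 → value 35×161/37 = 152.2973, running total 562.30
Total 562.30.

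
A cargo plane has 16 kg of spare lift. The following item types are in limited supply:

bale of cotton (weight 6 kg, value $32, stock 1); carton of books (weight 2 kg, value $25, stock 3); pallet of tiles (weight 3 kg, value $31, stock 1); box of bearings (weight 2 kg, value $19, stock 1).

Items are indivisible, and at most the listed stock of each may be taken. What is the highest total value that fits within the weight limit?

$138

Best selections within weight 16 and stock limits:
- 1×bale of cotton + 3×carton of books + 1×pallet of tiles: weight 15, value 138
- 1×bale of cotton + 2×carton of books + 1×pallet of tiles + 1×box of bearings: weight 15, value 132
- 1×bale of cotton + 3×carton of books + 1×box of bearings: weight 14, value 126
Best: $138.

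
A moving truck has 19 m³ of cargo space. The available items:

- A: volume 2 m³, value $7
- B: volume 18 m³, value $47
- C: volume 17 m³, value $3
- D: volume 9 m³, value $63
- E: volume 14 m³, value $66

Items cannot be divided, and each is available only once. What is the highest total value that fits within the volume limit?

This is a 0/1 knapsack; check combinations near the capacity.
- A+E: volume 2+14=16, value 7+66=73
- A+D: volume 2+9=11, value 7+63=70
- E: volume 14, value 66
- D: volume 9, value 63
Best: $73.

$73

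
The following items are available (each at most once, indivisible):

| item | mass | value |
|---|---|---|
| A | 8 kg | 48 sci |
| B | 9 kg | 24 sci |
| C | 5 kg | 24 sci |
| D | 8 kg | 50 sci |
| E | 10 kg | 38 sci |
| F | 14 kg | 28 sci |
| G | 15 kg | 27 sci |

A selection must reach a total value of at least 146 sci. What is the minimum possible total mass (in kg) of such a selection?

Subsets with value ≥ 146, sorted by total mass:
- A+B+C+D: mass 30, value 146
- A+C+D+E: mass 31, value 160
- A+B+D+E: mass 35, value 160
Minimum mass: 30 kg.

30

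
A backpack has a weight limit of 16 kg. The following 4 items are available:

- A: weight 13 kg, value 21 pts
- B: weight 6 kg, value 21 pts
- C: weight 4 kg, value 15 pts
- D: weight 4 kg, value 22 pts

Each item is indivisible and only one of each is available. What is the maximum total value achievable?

58 pts

Check high-value combinations within 16 kg:
- B+C+D: weight 6+4+4=14, value 21+15+22=58
- B+D: weight 6+4=10, value 21+22=43
- C+D: weight 4+4=8, value 15+22=37
- B+C: weight 6+4=10, value 21+15=36
- D: weight 4, value 22
Best: 58 pts.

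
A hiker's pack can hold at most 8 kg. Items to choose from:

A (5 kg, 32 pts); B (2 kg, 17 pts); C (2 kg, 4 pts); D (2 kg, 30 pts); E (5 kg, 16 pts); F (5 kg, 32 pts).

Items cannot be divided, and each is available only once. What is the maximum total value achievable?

62 pts

Check high-value combinations within 8 kg:
- A+D: weight 5+2=7, value 32+30=62
- D+F: weight 2+5=7, value 30+32=62
- B+C+D: weight 2+2+2=6, value 17+4+30=51
- A+B: weight 5+2=7, value 32+17=49
- B+F: weight 2+5=7, value 17+32=49
Best: 62 pts.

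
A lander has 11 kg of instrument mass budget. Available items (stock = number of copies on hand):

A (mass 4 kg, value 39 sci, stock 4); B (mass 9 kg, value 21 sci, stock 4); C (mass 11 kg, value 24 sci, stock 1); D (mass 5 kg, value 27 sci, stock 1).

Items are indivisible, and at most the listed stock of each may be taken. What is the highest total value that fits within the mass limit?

Top feasible selections:
- 2×A: mass 8, value 78
- 1×A + 1×D: mass 9, value 66
- 1×A: mass 4, value 39
Best: 78 sci.

78 sci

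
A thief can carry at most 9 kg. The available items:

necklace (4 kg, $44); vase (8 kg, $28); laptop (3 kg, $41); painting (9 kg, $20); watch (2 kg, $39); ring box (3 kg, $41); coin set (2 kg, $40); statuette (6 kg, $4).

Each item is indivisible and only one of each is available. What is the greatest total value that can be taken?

$125

This is a 0/1 knapsack; check combinations near the capacity.
- necklace+laptop+coin set: weight 4+3+2=9, value 44+41+40=125
- necklace+ring box+coin set: weight 4+3+2=9, value 44+41+40=125
- necklace+laptop+watch: weight 4+3+2=9, value 44+41+39=124
Best: $125.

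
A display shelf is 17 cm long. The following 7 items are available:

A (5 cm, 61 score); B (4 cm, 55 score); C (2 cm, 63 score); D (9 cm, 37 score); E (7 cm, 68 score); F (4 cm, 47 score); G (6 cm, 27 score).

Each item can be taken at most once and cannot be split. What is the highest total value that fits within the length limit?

Check high-value combinations within 17 cm:
- B+C+E+F: length 4+2+7+4=17, value 55+63+68+47=233
- A+B+C+F: length 5+4+2+4=15, value 61+55+63+47=226
- A+B+C+G: length 5+4+2+6=17, value 61+55+63+27=206
Best: 233 score.

233 score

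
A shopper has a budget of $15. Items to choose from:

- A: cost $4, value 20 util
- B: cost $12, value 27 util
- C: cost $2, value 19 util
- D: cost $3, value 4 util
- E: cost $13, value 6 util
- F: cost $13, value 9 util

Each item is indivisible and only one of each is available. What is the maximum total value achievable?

Check high-value combinations within $15:
- B+C: cost 12+2=14, value 27+19=46
- A+C+D: cost 4+2+3=9, value 20+19+4=43
- A+C: cost 4+2=6, value 20+19=39
- B+D: cost 12+3=15, value 27+4=31
Best: 46 util.

46 util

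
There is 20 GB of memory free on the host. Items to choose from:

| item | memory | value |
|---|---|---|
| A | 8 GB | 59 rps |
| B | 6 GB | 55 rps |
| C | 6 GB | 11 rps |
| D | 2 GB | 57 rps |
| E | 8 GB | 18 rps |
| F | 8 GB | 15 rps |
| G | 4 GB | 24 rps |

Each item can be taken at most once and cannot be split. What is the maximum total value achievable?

195 rps

Check high-value combinations within 20 GB:
- A+B+D+G: memory 8+6+2+4=20, value 59+55+57+24=195
- A+B+D: memory 8+6+2=16, value 59+55+57=171
- B+D+E+G: memory 6+2+8+4=20, value 55+57+18+24=154
- A+C+D+G: memory 8+6+2+4=20, value 59+11+57+24=151
- B+D+F+G: memory 6+2+8+4=20, value 55+57+15+24=151
Best: 195 rps.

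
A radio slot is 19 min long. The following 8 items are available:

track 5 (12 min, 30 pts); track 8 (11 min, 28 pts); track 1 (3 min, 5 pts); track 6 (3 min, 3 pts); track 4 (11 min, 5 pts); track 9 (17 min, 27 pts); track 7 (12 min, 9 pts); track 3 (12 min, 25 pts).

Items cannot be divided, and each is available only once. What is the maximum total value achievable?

38 pts

Check high-value combinations within 19 min:
- track 5+track 1+track 6: duration 12+3+3=18, value 30+5+3=38
- track 8+track 1+track 6: duration 11+3+3=17, value 28+5+3=36
- track 5+track 1: duration 12+3=15, value 30+5=35
Best: 38 pts.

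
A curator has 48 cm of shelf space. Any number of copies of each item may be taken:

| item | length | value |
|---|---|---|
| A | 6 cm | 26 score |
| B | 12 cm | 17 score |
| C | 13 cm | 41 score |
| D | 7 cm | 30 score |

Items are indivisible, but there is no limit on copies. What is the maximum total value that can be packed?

208 score

Best value-per-unit is A at 26/6, and filling with it alone uses length 8×6=48. No mix of the others beats 8×26 = 208.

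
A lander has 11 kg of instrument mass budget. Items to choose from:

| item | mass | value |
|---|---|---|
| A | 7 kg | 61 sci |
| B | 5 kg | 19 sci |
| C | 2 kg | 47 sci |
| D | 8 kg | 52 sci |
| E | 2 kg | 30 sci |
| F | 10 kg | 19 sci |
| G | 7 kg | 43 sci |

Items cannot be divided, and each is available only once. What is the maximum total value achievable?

Check high-value combinations within 11 kg:
- A+C+E: mass 7+2+2=11, value 61+47+30=138
- C+E+G: mass 2+2+7=11, value 47+30+43=120
- A+C: mass 7+2=9, value 61+47=108
Best: 138 sci.

138 sci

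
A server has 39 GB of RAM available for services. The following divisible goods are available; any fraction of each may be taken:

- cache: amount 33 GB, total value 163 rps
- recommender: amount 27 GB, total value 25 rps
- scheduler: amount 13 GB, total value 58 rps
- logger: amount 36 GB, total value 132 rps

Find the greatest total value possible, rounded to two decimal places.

Take in order of value per unit:
- cache (163/33 per unit): all 33 → value 163, running total 163.00
- scheduler (58/13 per unit): 6 of 13 → value 6×58/13 = 26.7692, running total 189.77
Total 189.77.

189.77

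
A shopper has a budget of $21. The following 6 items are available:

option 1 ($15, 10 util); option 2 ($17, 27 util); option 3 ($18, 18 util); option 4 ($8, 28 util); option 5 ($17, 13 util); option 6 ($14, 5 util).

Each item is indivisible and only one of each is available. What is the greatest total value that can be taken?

28 util

This is a 0/1 knapsack; check combinations near the capacity.
- option 4: cost 8, value 28
- option 2: cost 17, value 27
- option 3: cost 18, value 18
- option 5: cost 17, value 13
- option 1: cost 15, value 10
Best: 28 util.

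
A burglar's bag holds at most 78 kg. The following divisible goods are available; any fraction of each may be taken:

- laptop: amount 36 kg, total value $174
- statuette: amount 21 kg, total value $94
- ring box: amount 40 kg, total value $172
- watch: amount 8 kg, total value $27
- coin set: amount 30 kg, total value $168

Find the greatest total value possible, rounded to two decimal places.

Take in order of value per unit:
- coin set (168/30 per unit): all 30 → value 168, running total 168.00
- laptop (174/36 per unit): all 36 → value 174, running total 342.00
- statuette (94/21 per unit): 12 of 21 → value 12×94/21 = 53.7143, running total 395.71
Total 395.71.

395.71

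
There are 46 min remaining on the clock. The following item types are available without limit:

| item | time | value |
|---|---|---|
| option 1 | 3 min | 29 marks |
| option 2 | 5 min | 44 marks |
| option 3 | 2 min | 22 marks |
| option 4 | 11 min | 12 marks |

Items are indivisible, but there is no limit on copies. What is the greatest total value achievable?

Best value-per-unit is option 3 at 22/2, and filling with it alone uses time 23×2=46. No mix of the others beats 23×22 = 506.

506 marks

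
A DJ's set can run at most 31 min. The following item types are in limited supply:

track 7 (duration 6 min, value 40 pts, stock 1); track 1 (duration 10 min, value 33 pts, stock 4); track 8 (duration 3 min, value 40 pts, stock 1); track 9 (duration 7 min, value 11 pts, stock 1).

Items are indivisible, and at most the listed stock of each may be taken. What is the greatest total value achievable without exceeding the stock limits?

146 pts

Best selections within duration 31 and stock limits:
- 1×track 7 + 2×track 1 + 1×track 8: duration 29, value 146
- 1×track 7 + 1×track 1 + 1×track 8 + 1×track 9: duration 26, value 124
- 2×track 1 + 1×track 8 + 1×track 9: duration 30, value 117
- 1×track 7 + 1×track 1 + 1×track 8: duration 19, value 113
Best: 146 pts.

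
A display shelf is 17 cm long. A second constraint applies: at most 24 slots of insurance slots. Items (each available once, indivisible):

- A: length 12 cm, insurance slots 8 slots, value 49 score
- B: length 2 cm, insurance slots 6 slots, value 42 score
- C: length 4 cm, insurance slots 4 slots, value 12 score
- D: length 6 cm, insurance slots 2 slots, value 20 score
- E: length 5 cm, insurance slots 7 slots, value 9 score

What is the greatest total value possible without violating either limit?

Feasible sets respecting both limits:
- A+B: length 14, insurance slots 14, value 91
- B+C+D+E: length 17, insurance slots 19, value 83
- B+C+D: length 12, insurance slots 12, value 74
Best: 91 score.

91 score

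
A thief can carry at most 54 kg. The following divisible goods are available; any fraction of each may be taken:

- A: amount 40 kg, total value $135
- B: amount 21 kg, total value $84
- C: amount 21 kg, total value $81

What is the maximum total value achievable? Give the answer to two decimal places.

205.50

Take in order of value per unit:
- B (84/21 per unit): all 21 → value 84, running total 84.00
- C (81/21 per unit): all 21 → value 81, running total 165.00
- A (135/40 per unit): 12 of 40 → value 12×135/40 = 40.5000, running total 205.50
Total 205.50.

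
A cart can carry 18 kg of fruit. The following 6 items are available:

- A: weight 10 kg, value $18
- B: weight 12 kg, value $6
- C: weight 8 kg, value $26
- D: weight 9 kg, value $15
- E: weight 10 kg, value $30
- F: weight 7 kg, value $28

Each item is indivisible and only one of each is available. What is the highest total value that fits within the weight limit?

Check high-value combinations within 18 kg:
- E+F: weight 10+7=17, value 30+28=58
- C+E: weight 8+10=18, value 26+30=56
- C+F: weight 8+7=15, value 26+28=54
- A+F: weight 10+7=17, value 18+28=46
Best: $58.

$58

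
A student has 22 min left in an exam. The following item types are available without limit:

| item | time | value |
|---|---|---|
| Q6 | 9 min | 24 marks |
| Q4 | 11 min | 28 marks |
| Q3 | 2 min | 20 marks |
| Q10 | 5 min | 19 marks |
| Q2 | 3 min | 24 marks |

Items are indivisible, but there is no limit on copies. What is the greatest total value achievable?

Best value-per-unit is Q3 at 20/2, and filling with it alone uses time 11×2=22. No mix of the others beats 11×20 = 220.

220 marks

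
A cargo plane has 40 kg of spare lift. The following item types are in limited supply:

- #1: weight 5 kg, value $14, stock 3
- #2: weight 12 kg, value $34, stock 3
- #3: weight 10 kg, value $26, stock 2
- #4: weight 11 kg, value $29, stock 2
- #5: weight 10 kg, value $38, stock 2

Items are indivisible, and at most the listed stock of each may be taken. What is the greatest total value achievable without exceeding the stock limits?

$130

Best selections within weight 40 and stock limits:
- 2×#1 + 1×#3 + 2×#5: weight 40, value 130
- 2×#3 + 2×#5: weight 40, value 128
- 1×#1 + 1×#2 + 2×#5: weight 37, value 124
Best: $130.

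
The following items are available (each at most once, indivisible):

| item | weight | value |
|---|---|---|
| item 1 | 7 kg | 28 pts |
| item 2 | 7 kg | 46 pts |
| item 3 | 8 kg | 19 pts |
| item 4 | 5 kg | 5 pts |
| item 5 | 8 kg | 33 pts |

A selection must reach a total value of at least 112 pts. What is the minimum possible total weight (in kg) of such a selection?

Subsets with value ≥ 112, sorted by total weight:
- item 1+item 2+item 4+item 5: weight 27, value 112
- item 1+item 2+item 3+item 5: weight 30, value 126
- item 1+item 2+item 3+item 4+item 5: weight 35, value 131
Minimum weight: 27 kg.

27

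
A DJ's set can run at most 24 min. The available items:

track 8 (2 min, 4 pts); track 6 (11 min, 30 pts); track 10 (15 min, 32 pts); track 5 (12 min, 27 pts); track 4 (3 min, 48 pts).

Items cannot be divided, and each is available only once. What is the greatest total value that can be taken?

84 pts

Check high-value combinations within 24 min:
- track 8+track 10+track 4: duration 2+15+3=20, value 4+32+48=84
- track 8+track 6+track 4: duration 2+11+3=16, value 4+30+48=82
- track 10+track 4: duration 15+3=18, value 32+48=80
- track 8+track 5+track 4: duration 2+12+3=17, value 4+27+48=79
Best: 84 pts.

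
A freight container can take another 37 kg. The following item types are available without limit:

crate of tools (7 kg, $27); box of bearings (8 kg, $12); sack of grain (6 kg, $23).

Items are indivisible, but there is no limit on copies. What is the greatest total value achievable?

Best value-per-unit is crate of tools at 27/7; filling with it alone gives 5×27 = 135.
Optimal mix: 1×crate of tools + 5×sack of grain → weight 37, value 142.

$142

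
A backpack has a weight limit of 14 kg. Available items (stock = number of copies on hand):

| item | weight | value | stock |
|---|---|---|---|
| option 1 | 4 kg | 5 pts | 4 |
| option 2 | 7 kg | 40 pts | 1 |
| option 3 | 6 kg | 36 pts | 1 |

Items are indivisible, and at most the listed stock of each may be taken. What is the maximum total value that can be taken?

Top feasible selections:
- 1×option 2 + 1×option 3: weight 13, value 76
- 2×option 1 + 1×option 3: weight 14, value 46
- 1×option 1 + 1×option 2: weight 11, value 45
Best: 76 pts.

76 pts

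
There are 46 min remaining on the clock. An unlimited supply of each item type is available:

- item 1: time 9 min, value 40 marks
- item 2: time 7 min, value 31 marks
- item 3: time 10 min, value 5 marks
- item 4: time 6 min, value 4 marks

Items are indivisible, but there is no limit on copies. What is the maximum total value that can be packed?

Best value-per-unit is item 1 at 40/9; filling with it alone gives 5×40 = 200.
Optimal mix: 2×item 1 + 4×item 2 → time 46, value 204.

204 marks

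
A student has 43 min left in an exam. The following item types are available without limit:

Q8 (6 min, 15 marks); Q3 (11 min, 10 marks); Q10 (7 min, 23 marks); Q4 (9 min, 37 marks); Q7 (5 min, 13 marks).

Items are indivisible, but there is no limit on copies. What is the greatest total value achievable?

171 marks

Best value-per-unit is Q4 at 37/9; filling with it alone gives 4×37 = 148.
Optimal mix: 1×Q10 + 4×Q4 → time 43, value 171.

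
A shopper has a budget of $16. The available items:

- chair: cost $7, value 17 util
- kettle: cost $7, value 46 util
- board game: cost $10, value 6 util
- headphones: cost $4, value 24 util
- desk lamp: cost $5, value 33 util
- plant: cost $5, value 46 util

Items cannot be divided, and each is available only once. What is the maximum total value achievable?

This is a 0/1 knapsack; check combinations near the capacity.
- kettle+headphones+plant: cost 7+4+5=16, value 46+24+46=116
- headphones+desk lamp+plant: cost 4+5+5=14, value 24+33+46=103
- kettle+headphones+desk lamp: cost 7+4+5=16, value 46+24+33=103
- kettle+plant: cost 7+5=12, value 46+46=92
- chair+headphones+plant: cost 7+4+5=16, value 17+24+46=87
Best: 116 util.

116 util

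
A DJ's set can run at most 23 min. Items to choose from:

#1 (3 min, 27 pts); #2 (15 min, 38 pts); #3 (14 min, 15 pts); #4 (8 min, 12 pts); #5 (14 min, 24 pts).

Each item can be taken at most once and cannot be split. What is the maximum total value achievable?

Check high-value combinations within 23 min:
- #1+#2: duration 3+15=18, value 27+38=65
- #1+#5: duration 3+14=17, value 27+24=51
- #2+#4: duration 15+8=23, value 38+12=50
Best: 65 pts.

65 pts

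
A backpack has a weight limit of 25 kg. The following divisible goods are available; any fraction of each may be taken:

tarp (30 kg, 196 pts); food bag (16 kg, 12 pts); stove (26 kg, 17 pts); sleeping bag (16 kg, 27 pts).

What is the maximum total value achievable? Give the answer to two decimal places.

Take in order of value per unit:
- tarp (196/30 per unit): 25 of 30 → value 25×196/30 = 163.3333, running total 163.33
Total 163.33.

163.33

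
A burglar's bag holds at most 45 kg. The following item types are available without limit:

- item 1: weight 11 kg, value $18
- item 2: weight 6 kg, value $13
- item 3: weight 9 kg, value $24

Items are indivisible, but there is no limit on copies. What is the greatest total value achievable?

$120

Best value-per-unit is item 3 at 24/9, and filling with it alone uses weight 5×9=45. No mix of the others beats 5×24 = 120.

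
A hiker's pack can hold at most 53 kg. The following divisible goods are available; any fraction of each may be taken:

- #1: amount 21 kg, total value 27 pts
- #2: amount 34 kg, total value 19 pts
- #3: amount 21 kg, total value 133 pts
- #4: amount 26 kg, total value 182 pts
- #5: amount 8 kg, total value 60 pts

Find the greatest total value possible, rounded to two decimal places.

Take in order of value per unit:
- #5 (60/8 per unit): all 8 → value 60, running total 60.00
- #4 (182/26 per unit): all 26 → value 182, running total 242.00
- #3 (133/21 per unit): 19 of 21 → value 19×133/21 = 120.3333, running total 362.33
Total 362.33.

362.33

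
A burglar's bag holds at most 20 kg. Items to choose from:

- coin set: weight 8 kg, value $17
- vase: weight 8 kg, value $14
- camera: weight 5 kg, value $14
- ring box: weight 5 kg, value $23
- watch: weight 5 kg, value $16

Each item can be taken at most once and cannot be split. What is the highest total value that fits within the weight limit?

Check high-value combinations within 20 kg:
- coin set+ring box+watch: weight 8+5+5=18, value 17+23+16=56
- coin set+camera+ring box: weight 8+5+5=18, value 17+14+23=54
- camera+ring box+watch: weight 5+5+5=15, value 14+23+16=53
- vase+ring box+watch: weight 8+5+5=18, value 14+23+16=53
- vase+camera+ring box: weight 8+5+5=18, value 14+14+23=51
Best: $56.

$56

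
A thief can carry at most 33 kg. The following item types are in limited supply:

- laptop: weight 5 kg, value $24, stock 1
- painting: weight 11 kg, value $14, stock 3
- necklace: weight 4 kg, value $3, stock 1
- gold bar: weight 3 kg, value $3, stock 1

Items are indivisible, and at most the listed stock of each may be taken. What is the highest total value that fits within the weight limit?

Best selections within weight 33 and stock limits:
- 1×laptop + 2×painting + 1×gold bar: weight 30, value 55
- 1×laptop + 2×painting + 1×necklace: weight 31, value 55
- 1×laptop + 2×painting: weight 27, value 52
- 1×laptop + 1×painting + 1×necklace + 1×gold bar: weight 23, value 44
Best: $55.

$55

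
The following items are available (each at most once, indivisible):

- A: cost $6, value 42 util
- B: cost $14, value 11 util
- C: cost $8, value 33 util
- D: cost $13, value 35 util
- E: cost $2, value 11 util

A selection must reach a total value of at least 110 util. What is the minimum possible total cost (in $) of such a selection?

27

Subsets with value ≥ 110, sorted by total cost:
- A+C+D: cost 27, value 110
- A+C+D+E: cost 29, value 121
- A+B+C+D: cost 41, value 121
- A+B+C+D+E: cost 43, value 132
Minimum cost: 27 $.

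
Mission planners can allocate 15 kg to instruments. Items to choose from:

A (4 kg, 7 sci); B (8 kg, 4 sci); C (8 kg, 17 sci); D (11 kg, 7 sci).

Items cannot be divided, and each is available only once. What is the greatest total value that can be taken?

24 sci

This is a 0/1 knapsack; check combinations near the capacity.
- A+C: mass 4+8=12, value 7+17=24
- C: mass 8, value 17
- A+D: mass 4+11=15, value 7+7=14
- A+B: mass 4+8=12, value 7+4=11
Best: 24 sci.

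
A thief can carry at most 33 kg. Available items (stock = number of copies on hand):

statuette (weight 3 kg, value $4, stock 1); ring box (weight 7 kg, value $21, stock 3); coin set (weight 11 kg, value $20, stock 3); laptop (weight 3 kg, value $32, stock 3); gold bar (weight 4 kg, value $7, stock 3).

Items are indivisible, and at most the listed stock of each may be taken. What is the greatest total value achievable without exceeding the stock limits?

$163

Top feasible selections:
- 1×statuette + 3×ring box + 3×laptop: weight 33, value 163
- 3×ring box + 3×laptop: weight 30, value 159
- 2×ring box + 3×laptop + 2×gold bar: weight 31, value 152
- 1×statuette + 2×ring box + 3×laptop + 1×gold bar: weight 30, value 149
Best: $163.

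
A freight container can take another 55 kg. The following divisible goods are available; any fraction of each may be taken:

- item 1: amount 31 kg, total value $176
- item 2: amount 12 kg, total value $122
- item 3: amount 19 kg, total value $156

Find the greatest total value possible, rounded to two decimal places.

Take in order of value per unit:
- item 2 (122/12 per unit): all 12 → value 122, running total 122.00
- item 3 (156/19 per unit): all 19 → value 156, running total 278.00
- item 1 (176/31 per unit): 24 of 31 → value 24×176/31 = 136.2581, running total 414.26
Total 414.26.

414.26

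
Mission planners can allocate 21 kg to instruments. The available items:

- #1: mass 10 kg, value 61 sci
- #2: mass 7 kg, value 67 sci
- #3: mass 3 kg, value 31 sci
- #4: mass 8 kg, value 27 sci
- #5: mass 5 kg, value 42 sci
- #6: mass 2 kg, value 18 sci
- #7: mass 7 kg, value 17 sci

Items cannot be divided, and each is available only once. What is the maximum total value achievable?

This is a 0/1 knapsack; check combinations near the capacity.
- #1+#2+#3: mass 10+7+3=20, value 61+67+31=159
- #2+#3+#5+#6: mass 7+3+5+2=17, value 67+31+42+18=158
- #1+#3+#5+#6: mass 10+3+5+2=20, value 61+31+42+18=152
- #1+#2+#6: mass 10+7+2=19, value 61+67+18=146
- #2+#5+#6+#7: mass 7+5+2+7=21, value 67+42+18+17=144
Best: 159 sci.

159 sci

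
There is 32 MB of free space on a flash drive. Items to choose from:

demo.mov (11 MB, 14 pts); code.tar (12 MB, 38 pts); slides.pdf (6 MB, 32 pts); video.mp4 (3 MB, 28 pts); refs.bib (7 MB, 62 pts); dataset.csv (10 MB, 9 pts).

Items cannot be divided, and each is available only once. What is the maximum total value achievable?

This is a 0/1 knapsack; check combinations near the capacity.
- code.tar+slides.pdf+video.mp4+refs.bib: size 12+6+3+7=28, value 38+32+28+62=160
- code.tar+video.mp4+refs.bib+dataset.csv: size 12+3+7+10=32, value 38+28+62+9=137
- demo.mov+slides.pdf+video.mp4+refs.bib: size 11+6+3+7=27, value 14+32+28+62=136
- code.tar+slides.pdf+refs.bib: size 12+6+7=25, value 38+32+62=132
Best: 160 pts.

160 pts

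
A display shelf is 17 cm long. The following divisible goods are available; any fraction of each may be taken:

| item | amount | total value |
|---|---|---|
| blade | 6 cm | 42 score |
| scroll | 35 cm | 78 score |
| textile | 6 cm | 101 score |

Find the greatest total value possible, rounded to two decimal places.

154.14

Take in order of value per unit:
- textile (101/6 per unit): all 6 → value 101, running total 101.00
- blade (42/6 per unit): all 6 → value 42, running total 143.00
- scroll (78/35 per unit): 5 of 35 → value 5×78/35 = 11.1429, running total 154.14
Total 154.14.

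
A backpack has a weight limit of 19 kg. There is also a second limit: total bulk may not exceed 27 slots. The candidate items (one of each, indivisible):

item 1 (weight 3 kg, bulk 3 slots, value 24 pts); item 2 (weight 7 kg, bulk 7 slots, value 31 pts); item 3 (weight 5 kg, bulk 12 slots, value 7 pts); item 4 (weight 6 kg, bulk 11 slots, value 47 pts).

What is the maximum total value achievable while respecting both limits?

102 pts

Feasible sets respecting both limits:
- item 1+item 2+item 4: weight 16, bulk 21, value 102
- item 2+item 4: weight 13, bulk 18, value 78
- item 1+item 3+item 4: weight 14, bulk 26, value 78
Best: 102 pts.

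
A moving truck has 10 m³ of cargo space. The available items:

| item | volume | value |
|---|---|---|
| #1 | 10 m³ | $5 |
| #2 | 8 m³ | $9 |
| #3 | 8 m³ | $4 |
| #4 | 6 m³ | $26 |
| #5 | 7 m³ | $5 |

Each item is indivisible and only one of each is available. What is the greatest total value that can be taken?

Check high-value combinations within 10 m³:
- #4: volume 6, value 26
- #2: volume 8, value 9
- #5: volume 7, value 5
- #1: volume 10, value 5
- #3: volume 8, value 4
Best: $26.

$26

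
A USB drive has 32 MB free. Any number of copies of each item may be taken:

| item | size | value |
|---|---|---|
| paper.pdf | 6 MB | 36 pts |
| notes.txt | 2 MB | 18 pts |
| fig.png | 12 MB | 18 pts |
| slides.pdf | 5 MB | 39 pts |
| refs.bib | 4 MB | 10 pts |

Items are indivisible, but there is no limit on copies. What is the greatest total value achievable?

288 pts

Best value-per-unit is notes.txt at 18/2, and filling with it alone uses size 16×2=32. No mix of the others beats 16×18 = 288.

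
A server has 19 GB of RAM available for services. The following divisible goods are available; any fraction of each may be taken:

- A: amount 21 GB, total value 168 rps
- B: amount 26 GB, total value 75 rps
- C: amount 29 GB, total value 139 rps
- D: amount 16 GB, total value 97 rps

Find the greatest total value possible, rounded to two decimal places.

Take in order of value per unit:
- A (168/21 per unit): 19 of 21 → value 19×168/21 = 152.0000, running total 152.00
Total 152.00.

152.00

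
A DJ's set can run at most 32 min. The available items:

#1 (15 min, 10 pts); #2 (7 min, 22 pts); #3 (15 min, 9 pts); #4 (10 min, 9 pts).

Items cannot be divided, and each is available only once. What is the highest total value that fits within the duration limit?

This is a 0/1 knapsack; check combinations near the capacity.
- #1+#2+#4: duration 15+7+10=32, value 10+22+9=41
- #2+#3+#4: duration 7+15+10=32, value 22+9+9=40
- #1+#2: duration 15+7=22, value 10+22=32
- #2+#4: duration 7+10=17, value 22+9=31
- #2+#3: duration 7+15=22, value 22+9=31
Best: 41 pts.

41 pts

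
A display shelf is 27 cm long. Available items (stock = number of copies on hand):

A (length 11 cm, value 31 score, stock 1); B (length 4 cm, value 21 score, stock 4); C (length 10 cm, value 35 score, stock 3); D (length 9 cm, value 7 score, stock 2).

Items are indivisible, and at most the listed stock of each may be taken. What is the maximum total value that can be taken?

Best selections within length 27 and stock limits:
- 4×B + 1×C: length 26, value 119
- 1×A + 4×B: length 27, value 115
- 3×B + 1×C: length 22, value 98
- 1×A + 3×B: length 23, value 94
Best: 119 score.

119 score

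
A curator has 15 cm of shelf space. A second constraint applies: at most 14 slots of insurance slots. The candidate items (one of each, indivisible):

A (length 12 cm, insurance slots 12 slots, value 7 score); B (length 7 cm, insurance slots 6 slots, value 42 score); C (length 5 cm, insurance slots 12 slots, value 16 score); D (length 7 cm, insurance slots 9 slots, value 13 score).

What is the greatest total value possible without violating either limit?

42 score

Feasible sets respecting both limits:
- B: length 7, insurance slots 6, value 42
- C: length 5, insurance slots 12, value 16
- D: length 7, insurance slots 9, value 13
Best: 42 score.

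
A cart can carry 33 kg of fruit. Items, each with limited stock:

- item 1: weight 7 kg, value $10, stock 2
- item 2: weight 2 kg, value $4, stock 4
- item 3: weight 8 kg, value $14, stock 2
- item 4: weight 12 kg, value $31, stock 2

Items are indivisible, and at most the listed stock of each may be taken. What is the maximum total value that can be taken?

$78

Best selections within weight 33 and stock limits:
- 4×item 2 + 2×item 4: weight 32, value 78
- 1×item 3 + 2×item 4: weight 32, value 76
Best: $78.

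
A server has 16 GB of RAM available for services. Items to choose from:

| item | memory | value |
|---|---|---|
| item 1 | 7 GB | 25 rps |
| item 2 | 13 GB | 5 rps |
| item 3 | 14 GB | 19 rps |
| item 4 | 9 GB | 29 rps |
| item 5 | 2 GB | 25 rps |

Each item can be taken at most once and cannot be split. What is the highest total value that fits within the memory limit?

54 rps

Check high-value combinations within 16 GB:
- item 4+item 5: memory 9+2=11, value 29+25=54
- item 1+item 4: memory 7+9=16, value 25+29=54
- item 1+item 5: memory 7+2=9, value 25+25=50
Best: 54 rps.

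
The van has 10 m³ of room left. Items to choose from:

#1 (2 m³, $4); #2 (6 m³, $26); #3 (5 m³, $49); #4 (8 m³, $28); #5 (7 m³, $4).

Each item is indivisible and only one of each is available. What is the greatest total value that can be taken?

$53

Check high-value combinations within 10 m³:
- #1+#3: volume 2+5=7, value 4+49=53
- #3: volume 5, value 49
- #1+#4: volume 2+8=10, value 4+28=32
Best: $53.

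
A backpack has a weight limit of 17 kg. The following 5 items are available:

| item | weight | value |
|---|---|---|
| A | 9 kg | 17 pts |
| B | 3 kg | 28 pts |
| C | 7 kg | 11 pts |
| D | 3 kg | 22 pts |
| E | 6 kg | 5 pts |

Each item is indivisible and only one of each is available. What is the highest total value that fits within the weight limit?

Check high-value combinations within 17 kg:
- A+B+D: weight 9+3+3=15, value 17+28+22=67
- B+C+D: weight 3+7+3=13, value 28+11+22=61
- B+D+E: weight 3+3+6=12, value 28+22+5=55
- B+D: weight 3+3=6, value 28+22=50
Best: 67 pts.

67 pts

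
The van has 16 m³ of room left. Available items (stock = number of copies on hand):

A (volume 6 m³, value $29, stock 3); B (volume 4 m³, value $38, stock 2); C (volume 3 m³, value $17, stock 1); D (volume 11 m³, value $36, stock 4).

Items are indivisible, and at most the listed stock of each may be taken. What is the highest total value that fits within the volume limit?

Top feasible selections:
- 1×A + 2×B: volume 14, value 105
- 2×A + 1×B: volume 16, value 96
- 2×B + 1×C: volume 11, value 93
Best: $105.

$105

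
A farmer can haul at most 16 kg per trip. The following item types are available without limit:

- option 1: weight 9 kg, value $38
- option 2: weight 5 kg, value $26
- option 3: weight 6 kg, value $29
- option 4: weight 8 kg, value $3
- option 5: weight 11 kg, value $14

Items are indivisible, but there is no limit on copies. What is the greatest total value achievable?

Best value-per-unit is option 2 at 26/5; filling with it alone gives 3×26 = 78.
Optimal mix: 2×option 2 + 1×option 3 → weight 16, value 81.

$81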